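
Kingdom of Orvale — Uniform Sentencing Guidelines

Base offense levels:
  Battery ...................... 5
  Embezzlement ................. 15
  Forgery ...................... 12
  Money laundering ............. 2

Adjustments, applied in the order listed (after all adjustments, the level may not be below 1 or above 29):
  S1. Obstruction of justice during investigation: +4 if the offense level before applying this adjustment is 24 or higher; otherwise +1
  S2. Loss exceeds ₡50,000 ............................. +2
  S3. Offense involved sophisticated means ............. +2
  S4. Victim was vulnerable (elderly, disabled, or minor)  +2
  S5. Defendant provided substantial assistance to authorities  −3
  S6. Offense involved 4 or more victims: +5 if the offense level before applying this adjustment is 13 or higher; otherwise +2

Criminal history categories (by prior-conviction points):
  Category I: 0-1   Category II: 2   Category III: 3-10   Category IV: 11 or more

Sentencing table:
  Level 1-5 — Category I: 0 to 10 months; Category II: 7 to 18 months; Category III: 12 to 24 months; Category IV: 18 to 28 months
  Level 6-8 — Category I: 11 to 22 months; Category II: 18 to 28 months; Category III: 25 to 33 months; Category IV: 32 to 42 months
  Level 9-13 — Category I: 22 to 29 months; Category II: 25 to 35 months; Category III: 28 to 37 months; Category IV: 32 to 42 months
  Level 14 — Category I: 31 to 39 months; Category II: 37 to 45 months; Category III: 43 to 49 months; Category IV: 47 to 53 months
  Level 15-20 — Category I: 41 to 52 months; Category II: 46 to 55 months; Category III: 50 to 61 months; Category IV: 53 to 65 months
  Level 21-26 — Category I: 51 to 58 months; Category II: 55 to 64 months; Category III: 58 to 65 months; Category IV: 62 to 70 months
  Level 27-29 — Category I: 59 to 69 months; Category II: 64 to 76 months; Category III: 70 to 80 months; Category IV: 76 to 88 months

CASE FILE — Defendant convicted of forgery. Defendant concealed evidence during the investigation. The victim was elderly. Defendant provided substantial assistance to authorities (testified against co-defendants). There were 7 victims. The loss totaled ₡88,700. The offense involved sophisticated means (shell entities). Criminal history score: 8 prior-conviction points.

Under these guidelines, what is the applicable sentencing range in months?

Base offense level for forgery: 12.
S1 applies (level before this adjustment is 12 < 24, so +1): 12 + 1 = 13.
S2 applies: 13 + 2 = 15.
S3 applies: 15 + 2 = 17.
S4 applies: 17 + 2 = 19.
S5 applies: 19 − 3 = 16.
S6 applies (level before this adjustment is 16 ≥ 13, so +5): 16 + 5 = 21.
Final offense level: 21.
Criminal history: 8 prior points → Category III (3-10).
Level 21 falls in the 21-26 band.
Grid: Level 21-26 × Category III = 58-65 months.

58-65 months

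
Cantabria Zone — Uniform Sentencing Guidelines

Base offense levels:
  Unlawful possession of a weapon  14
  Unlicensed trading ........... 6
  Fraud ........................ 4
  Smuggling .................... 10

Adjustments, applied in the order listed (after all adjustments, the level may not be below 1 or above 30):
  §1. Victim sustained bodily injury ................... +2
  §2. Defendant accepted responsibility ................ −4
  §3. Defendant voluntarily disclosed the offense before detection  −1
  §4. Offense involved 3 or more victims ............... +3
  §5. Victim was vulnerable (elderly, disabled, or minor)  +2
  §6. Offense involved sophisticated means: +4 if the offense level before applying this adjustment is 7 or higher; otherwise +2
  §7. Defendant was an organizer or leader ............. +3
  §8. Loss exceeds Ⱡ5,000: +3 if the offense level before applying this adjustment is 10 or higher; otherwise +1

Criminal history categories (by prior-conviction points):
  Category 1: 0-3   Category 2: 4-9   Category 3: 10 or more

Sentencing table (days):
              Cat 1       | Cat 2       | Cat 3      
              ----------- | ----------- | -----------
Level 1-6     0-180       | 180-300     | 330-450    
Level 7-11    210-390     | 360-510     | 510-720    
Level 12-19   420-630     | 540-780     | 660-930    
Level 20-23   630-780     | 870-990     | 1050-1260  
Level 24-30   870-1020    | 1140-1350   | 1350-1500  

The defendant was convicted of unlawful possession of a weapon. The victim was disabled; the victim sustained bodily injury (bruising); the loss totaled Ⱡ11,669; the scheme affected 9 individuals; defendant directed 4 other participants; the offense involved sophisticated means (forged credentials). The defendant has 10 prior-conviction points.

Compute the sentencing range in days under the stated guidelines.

Base offense level for unlawful possession of a weapon: 14.
§1 applies: 14 + 2 = 16.
§3 does not apply.
§4 applies: 16 + 3 = 19.
§5 applies: 19 + 2 = 21.
§6 applies (level before this adjustment is 21 ≥ 7, so +4): 21 + 4 = 25.
§7 applies: 25 + 3 = 28.
§8 applies (level before this adjustment is 28 ≥ 10, so +3): 28 + 3 = 31.
Level 31 exceeds the maximum of 30; capped at 30.
Final offense level: 30.
Criminal history: 10 prior points → Category 3 (10+).
Level 30 falls in the 24-30 band.
Grid: Level 24-30 × Category 3 = 1350-1500 days.

1350-1500 days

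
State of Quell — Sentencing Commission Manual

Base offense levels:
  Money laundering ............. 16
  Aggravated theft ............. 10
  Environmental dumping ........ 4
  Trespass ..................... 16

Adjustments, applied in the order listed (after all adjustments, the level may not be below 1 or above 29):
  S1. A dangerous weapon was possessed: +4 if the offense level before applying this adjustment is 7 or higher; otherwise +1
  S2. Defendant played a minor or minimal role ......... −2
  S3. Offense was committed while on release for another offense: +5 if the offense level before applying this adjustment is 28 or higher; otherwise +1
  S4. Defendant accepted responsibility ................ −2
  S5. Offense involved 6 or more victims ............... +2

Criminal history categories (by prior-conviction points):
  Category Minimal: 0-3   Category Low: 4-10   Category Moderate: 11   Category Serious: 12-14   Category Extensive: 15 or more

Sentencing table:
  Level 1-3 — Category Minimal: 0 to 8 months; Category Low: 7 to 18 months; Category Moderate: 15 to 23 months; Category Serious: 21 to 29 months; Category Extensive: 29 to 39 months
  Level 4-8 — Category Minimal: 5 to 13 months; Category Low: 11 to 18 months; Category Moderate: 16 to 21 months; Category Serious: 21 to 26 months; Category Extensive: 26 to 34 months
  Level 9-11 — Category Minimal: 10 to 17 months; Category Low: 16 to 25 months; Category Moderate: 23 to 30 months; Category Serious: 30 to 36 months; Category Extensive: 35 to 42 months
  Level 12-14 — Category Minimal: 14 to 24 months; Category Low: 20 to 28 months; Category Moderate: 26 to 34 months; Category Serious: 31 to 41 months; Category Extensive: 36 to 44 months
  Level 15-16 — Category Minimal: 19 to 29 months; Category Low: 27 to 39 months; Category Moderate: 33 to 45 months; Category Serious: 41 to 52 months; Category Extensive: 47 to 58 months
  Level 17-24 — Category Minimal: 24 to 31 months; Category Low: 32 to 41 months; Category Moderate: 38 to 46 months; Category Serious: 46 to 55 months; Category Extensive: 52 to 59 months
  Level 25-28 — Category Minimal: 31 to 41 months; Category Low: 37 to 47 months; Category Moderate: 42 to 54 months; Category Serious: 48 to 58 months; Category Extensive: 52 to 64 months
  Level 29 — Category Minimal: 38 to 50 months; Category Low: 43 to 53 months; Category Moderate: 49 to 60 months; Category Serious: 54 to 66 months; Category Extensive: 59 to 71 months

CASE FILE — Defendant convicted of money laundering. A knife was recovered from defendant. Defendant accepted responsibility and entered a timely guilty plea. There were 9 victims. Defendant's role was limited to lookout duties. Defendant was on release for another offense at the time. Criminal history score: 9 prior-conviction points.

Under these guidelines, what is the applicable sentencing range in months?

32-41 months

Base offense level for money laundering: 16.
S1 applies (level before this adjustment is 16 ≥ 7, so +4): 16 + 4 = 20.
S2 applies: 20 − 2 = 18.
S3 applies (level before this adjustment is 18 < 28, so +1): 18 + 1 = 19.
S4 applies: 19 − 2 = 17.
S5 applies: 17 + 2 = 19.
Final offense level: 19.
Criminal history: 9 prior points → Category Low (4-10).
Level 19 falls in the 17-24 band.
Grid: Level 17-24 × Category Low = 32-41 months.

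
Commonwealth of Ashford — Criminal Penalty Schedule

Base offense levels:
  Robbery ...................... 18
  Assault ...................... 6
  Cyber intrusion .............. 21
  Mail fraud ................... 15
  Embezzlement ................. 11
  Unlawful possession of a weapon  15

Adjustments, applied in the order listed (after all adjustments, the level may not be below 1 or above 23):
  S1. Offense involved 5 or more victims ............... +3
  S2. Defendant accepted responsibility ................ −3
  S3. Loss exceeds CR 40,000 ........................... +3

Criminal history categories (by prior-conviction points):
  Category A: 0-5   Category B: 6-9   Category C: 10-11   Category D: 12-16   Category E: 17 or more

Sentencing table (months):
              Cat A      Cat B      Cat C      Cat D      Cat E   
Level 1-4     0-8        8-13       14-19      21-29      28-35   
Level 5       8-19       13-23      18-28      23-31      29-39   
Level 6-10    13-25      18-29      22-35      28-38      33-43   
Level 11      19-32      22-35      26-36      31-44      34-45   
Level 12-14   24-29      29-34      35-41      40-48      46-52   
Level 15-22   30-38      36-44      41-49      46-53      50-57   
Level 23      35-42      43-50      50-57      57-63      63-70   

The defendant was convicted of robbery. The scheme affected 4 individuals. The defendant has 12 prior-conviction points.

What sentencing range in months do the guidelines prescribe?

46-53 months

Base offense level for robbery: 18.
Final offense level: 18.
Criminal history: 12 prior points → Category D (12-16).
Level 18 falls in the 15-22 band.
Grid: Level 15-22 × Category D = 46-53 months.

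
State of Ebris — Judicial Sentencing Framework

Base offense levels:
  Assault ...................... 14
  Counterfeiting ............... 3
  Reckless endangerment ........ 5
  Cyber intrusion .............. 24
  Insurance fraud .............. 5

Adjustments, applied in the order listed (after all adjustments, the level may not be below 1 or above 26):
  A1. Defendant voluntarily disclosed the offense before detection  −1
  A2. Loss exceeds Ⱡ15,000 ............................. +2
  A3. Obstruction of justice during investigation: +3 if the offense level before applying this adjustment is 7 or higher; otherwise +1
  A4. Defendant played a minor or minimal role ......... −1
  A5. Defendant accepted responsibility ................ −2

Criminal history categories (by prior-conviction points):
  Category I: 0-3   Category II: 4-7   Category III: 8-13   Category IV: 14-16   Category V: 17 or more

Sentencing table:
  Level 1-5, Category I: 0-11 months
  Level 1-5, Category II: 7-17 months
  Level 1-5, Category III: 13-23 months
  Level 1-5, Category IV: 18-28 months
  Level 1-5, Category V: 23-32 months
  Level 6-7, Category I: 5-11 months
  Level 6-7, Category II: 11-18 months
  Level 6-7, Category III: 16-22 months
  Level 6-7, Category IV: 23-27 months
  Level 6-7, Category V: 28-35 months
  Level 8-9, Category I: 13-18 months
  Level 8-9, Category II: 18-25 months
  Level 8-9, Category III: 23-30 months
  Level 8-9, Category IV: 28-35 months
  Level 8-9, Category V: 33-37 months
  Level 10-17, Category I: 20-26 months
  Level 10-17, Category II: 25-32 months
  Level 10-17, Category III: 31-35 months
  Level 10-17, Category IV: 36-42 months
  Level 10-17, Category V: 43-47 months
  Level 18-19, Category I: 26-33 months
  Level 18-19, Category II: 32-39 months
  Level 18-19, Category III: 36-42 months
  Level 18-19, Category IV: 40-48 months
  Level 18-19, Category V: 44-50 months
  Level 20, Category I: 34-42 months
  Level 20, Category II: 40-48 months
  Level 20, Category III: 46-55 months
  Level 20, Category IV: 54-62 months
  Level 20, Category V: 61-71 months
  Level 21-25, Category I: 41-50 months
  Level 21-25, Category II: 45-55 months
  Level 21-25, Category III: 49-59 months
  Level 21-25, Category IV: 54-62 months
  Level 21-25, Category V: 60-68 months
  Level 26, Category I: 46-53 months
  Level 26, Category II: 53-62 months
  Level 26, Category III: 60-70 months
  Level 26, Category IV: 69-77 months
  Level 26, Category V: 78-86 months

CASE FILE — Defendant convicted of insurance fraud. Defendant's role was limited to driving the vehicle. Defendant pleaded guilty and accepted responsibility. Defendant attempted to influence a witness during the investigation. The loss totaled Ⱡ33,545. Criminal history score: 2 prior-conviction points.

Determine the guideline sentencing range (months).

5-11 months

Base offense level for insurance fraud: 5.
A1 does not apply.
A2 applies: 5 + 2 = 7.
A3 applies (level before this adjustment is 7 ≥ 7, so +3): 7 + 3 = 10.
A4 applies: 10 − 1 = 9.
A5 applies: 9 − 2 = 7.
Final offense level: 7.
Criminal history: 2 prior points → Category I (0-3).
Level 7 falls in the 6-7 band.
Grid: Level 6-7 × Category I = 5-11 months.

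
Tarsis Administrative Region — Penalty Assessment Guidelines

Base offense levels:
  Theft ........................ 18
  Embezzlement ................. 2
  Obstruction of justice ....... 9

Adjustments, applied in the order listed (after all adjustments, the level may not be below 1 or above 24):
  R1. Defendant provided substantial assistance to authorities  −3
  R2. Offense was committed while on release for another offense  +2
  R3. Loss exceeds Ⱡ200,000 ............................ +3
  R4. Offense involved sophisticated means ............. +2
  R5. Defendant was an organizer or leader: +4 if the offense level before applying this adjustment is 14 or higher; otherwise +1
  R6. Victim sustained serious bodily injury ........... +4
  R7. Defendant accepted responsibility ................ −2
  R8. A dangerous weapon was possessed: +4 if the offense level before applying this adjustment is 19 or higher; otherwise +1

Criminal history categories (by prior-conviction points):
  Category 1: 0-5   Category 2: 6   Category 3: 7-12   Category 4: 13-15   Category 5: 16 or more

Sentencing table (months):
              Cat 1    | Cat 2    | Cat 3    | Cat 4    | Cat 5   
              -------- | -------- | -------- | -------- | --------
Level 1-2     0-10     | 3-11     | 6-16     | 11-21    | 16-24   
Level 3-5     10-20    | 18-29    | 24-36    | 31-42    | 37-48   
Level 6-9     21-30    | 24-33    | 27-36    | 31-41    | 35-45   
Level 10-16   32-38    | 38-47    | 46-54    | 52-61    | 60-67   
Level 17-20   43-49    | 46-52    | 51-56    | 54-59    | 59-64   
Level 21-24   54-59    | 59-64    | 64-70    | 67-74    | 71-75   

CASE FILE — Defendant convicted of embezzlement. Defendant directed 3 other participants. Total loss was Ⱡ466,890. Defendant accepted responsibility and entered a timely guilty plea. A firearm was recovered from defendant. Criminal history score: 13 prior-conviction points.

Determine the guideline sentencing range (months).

31-42 months

Base offense level for embezzlement: 2.
R1 does not apply.
R3 applies: 2 + 3 = 5.
R5 applies (level before this adjustment is 5 < 14, so +1): 5 + 1 = 6.
R6 does not apply.
R7 applies: 6 − 2 = 4.
R8 applies (level before this adjustment is 4 < 19, so +1): 4 + 1 = 5.
Final offense level: 5.
Criminal history: 13 prior points → Category 4 (13-15).
Level 5 falls in the 3-5 band.
Grid: Level 3-5 × Category 4 = 31-42 months.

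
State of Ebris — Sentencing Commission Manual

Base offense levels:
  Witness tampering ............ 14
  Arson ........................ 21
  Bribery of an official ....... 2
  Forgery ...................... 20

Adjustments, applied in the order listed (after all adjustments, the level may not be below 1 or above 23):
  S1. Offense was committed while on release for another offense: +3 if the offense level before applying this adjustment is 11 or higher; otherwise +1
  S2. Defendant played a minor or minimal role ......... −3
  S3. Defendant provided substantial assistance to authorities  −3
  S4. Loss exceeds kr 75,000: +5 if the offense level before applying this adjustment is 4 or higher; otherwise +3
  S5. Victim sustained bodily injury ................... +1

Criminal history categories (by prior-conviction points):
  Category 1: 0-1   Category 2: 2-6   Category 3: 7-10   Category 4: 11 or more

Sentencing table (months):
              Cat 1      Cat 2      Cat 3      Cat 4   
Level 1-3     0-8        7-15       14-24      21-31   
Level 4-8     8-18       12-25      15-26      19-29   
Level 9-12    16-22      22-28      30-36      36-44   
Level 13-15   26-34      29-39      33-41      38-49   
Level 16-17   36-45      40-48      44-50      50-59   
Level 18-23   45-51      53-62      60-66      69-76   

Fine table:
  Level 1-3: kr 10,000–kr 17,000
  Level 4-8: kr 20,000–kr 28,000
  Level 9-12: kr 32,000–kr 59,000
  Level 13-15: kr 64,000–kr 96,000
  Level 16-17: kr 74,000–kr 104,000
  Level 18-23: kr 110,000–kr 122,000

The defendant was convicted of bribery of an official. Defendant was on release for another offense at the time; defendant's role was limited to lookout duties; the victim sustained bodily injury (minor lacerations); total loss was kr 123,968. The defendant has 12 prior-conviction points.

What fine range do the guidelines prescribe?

kr 20,000–kr 28,000

Base offense level for bribery of an official: 2.
S1 applies (level before this adjustment is 2 < 11, so +1): 2 + 1 = 3.
S2 applies: 3 − 3 = 0.
S3 does not apply.
S4 applies (level before this adjustment is 0 < 4, so +3): 0 + 3 = 3.
S5 applies: 3 + 1 = 4.
Final offense level: 4.
Level 4 falls in the 4-8 band.
Fine table: Level 4-8 → kr 20,000–kr 28,000.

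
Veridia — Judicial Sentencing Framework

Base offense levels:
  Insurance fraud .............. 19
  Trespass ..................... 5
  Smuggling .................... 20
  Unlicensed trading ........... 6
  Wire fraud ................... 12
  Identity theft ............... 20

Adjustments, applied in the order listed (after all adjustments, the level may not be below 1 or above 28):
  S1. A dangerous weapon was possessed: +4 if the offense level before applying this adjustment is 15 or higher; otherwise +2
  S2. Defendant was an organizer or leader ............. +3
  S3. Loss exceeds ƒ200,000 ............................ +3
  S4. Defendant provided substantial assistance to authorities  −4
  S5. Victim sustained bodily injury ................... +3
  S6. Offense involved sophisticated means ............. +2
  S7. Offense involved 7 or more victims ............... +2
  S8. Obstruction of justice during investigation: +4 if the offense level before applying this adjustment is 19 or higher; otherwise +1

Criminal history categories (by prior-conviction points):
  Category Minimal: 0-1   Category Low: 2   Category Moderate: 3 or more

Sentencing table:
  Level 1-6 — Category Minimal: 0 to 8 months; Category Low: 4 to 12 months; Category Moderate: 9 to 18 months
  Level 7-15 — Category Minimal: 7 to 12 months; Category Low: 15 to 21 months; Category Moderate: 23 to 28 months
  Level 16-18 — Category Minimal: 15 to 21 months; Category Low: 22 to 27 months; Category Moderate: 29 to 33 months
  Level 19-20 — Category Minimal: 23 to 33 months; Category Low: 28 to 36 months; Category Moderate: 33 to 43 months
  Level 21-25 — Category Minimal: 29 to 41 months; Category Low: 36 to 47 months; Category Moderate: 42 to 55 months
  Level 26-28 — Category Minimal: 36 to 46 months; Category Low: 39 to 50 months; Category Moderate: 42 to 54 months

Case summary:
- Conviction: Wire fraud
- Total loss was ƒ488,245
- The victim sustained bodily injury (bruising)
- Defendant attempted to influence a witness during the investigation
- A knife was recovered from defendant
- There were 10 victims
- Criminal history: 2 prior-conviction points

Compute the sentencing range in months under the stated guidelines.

Base offense level for wire fraud: 12.
S1 applies (level before this adjustment is 12 < 15, so +2): 12 + 2 = 14.
S3 applies: 14 + 3 = 17.
S4 does not apply.
S5 applies: 17 + 3 = 20.
S6 does not apply.
S7 applies: 20 + 2 = 22.
S8 applies (level before this adjustment is 22 ≥ 19, so +4): 22 + 4 = 26.
Final offense level: 26.
Criminal history: 2 prior points → Category Low (2).
Level 26 falls in the 26-28 band.
Grid: Level 26-28 × Category Low = 39-50 months.

39-50 months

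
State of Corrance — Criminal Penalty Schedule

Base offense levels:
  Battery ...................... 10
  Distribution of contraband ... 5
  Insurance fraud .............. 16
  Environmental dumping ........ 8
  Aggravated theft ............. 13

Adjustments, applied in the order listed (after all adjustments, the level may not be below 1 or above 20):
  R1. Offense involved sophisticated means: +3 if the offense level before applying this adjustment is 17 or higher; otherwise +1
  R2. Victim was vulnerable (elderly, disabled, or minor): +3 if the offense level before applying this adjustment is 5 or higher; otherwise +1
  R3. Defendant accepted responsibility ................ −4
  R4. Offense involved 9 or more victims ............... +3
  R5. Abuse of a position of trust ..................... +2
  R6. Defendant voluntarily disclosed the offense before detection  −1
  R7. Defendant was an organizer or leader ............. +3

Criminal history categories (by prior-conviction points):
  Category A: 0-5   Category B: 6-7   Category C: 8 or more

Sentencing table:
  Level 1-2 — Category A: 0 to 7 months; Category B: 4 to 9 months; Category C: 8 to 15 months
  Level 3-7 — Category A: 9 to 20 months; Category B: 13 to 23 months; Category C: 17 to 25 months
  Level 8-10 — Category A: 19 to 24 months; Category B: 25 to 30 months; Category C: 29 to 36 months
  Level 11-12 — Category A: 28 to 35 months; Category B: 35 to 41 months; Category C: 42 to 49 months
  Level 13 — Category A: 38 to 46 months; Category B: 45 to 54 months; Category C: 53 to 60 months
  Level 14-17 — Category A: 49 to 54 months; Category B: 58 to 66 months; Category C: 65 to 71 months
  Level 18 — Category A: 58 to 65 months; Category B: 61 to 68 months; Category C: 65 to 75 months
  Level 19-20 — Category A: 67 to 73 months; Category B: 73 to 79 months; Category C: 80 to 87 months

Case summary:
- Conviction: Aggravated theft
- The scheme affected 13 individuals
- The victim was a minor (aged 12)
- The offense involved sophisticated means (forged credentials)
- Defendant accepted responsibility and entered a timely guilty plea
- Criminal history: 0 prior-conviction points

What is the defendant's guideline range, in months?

Base offense level for aggravated theft: 13.
R1 applies (level before this adjustment is 13 < 17, so +1): 13 + 1 = 14.
R2 applies (level before this adjustment is 14 ≥ 5, so +3): 14 + 3 = 17.
R3 applies: 17 − 4 = 13.
R4 applies: 13 + 3 = 16.
R5 does not apply.
R6 does not apply.
Final offense level: 16.
Criminal history: 0 prior points → Category A (0-5).
Level 16 falls in the 14-17 band.
Grid: Level 14-17 × Category A = 49-54 months.

49-54 months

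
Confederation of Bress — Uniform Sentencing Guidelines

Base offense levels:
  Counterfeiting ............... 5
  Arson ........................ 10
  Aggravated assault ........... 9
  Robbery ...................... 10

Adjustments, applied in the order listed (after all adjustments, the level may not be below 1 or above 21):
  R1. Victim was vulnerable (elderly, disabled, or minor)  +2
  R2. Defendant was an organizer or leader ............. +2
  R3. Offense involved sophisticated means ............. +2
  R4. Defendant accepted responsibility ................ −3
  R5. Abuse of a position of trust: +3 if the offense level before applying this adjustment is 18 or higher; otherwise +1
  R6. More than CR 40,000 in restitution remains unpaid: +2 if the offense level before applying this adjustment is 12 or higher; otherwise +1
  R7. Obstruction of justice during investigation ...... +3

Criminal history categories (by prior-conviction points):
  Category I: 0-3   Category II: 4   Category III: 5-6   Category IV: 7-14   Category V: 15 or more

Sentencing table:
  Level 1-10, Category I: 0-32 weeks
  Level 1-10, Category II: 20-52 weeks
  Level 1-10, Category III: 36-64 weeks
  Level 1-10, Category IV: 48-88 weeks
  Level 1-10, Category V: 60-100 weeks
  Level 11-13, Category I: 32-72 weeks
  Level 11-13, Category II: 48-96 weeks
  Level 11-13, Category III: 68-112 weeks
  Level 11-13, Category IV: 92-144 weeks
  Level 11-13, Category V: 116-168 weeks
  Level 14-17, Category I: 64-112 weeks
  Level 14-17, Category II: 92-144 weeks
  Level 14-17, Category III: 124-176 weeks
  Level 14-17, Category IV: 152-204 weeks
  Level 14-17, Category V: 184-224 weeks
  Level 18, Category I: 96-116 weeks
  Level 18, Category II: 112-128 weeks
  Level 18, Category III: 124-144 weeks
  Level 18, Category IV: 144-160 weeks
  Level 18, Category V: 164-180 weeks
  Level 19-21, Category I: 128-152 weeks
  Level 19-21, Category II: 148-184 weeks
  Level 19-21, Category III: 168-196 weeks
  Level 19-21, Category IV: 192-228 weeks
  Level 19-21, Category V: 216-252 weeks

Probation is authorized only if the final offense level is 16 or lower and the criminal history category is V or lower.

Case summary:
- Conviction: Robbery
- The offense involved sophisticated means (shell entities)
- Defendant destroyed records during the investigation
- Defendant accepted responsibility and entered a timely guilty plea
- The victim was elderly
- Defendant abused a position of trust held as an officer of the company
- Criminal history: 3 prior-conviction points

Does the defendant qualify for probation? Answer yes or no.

Base offense level for robbery: 10.
R1 applies: 10 + 2 = 12.
R2 does not apply.
R3 applies: 12 + 2 = 14.
R4 applies: 14 − 3 = 11.
R5 applies (level before this adjustment is 11 < 18, so +1): 11 + 1 = 12.
R6 does not apply.
R7 applies: 12 + 3 = 15.
Final offense level: 15.
Criminal history: 3 prior points → Category I (0-3).
Level 15 falls in the 14-17 band.
Grid: Level 14-17 × Category I = 64-112 weeks.
Probation check: level 15 ≤ 16 and category I ≤ V → eligible.

Yes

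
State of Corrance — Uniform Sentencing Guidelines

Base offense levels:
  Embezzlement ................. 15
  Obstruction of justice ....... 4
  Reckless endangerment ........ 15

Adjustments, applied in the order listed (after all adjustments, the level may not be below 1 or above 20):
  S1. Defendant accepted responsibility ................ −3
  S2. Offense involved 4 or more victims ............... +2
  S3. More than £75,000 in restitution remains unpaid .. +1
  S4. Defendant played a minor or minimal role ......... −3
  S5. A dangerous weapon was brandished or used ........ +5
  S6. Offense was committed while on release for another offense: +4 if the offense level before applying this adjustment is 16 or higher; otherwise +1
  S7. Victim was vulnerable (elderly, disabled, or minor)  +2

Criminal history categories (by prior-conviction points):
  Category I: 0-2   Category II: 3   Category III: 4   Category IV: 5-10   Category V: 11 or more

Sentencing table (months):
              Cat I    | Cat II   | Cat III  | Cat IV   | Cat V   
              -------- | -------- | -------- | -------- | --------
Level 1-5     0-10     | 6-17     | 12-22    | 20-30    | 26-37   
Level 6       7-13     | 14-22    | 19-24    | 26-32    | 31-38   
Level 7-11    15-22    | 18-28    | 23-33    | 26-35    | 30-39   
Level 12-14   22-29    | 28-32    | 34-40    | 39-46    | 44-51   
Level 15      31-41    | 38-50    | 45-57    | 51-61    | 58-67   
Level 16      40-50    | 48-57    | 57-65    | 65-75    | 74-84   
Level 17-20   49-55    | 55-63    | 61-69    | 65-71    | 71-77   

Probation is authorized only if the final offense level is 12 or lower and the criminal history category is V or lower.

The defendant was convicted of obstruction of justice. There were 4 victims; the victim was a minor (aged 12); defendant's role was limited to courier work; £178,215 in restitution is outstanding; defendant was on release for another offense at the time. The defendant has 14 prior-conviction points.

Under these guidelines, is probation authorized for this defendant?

Yes

Base offense level for obstruction of justice: 4.
S2 applies: 4 + 2 = 6.
S3 applies: 6 + 1 = 7.
S4 applies: 7 − 3 = 4.
S5 does not apply.
S6 applies (level before this adjustment is 4 < 16, so +1): 4 + 1 = 5.
S7 applies: 5 + 2 = 7.
Final offense level: 7.
Criminal history: 14 prior points → Category V (11+).
Level 7 falls in the 7-11 band.
Grid: Level 7-11 × Category V = 30-39 months.
Probation check: level 7 ≤ 12 and category V ≤ V → eligible.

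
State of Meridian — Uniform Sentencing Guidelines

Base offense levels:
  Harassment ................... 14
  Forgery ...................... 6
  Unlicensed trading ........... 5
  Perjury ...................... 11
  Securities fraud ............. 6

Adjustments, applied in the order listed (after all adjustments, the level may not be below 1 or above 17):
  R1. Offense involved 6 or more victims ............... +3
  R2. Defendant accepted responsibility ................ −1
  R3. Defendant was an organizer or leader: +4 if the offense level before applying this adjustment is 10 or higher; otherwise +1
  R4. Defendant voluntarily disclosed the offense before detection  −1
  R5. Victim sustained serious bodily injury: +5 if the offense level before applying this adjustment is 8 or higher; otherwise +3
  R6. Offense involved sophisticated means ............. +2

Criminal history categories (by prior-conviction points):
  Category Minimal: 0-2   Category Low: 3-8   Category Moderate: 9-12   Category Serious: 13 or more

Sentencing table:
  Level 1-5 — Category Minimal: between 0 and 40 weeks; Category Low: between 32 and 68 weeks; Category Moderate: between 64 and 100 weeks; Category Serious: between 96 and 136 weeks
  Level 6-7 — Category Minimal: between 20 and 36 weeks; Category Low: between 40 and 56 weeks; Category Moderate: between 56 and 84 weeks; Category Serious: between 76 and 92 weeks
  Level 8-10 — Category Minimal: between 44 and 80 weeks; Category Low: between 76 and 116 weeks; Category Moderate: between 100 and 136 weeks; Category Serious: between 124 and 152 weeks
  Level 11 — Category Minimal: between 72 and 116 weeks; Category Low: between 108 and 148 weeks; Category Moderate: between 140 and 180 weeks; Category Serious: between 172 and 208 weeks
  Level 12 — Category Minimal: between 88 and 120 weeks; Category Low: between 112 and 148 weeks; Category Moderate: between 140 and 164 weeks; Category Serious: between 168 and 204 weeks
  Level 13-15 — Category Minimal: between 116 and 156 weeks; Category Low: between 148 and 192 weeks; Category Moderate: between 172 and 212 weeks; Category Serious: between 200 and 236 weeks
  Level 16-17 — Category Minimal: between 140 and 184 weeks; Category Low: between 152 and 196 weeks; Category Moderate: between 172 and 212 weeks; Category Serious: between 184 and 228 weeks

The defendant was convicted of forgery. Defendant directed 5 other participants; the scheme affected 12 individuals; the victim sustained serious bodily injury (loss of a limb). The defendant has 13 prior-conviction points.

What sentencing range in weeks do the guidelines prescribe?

200-236 weeks

Base offense level for forgery: 6.
R1 applies: 6 + 3 = 9.
R2 does not apply.
R3 applies (level before this adjustment is 9 < 10, so +1): 9 + 1 = 10.
R4 does not apply.
R5 applies (level before this adjustment is 10 ≥ 8, so +5): 10 + 5 = 15.
Final offense level: 15.
Criminal history: 13 prior points → Category Serious (13+).
Level 15 falls in the 13-15 band.
Grid: Level 13-15 × Category Serious = 200-236 weeks.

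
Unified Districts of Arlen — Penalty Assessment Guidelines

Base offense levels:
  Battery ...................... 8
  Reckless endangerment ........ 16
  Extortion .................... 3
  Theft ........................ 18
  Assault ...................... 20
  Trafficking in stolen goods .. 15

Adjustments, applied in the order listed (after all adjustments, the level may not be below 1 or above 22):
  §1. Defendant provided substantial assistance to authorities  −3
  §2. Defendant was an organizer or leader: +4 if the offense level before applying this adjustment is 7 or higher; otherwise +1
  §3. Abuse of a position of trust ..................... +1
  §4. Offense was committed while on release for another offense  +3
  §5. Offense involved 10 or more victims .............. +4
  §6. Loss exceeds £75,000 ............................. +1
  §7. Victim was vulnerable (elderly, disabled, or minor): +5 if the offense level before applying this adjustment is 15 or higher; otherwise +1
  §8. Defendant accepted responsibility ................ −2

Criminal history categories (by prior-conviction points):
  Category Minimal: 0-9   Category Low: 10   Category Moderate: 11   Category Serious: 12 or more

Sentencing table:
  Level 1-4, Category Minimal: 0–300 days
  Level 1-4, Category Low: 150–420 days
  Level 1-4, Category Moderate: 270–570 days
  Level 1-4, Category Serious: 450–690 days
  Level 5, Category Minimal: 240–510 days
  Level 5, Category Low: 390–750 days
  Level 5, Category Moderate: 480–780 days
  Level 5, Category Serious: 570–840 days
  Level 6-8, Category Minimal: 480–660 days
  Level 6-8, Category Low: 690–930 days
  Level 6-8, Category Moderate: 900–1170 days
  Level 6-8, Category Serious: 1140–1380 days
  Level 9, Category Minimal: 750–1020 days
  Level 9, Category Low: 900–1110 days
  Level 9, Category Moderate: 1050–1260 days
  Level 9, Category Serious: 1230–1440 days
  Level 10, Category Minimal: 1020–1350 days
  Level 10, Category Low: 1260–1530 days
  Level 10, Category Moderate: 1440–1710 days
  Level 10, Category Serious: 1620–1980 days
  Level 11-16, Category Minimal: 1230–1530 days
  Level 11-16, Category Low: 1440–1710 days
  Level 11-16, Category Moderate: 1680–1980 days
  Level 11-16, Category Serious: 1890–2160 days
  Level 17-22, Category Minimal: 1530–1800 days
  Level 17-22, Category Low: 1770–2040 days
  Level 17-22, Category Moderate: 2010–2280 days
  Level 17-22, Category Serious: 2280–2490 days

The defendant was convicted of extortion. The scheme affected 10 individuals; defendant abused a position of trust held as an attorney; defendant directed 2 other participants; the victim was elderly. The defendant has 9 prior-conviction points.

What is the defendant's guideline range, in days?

Base offense level for extortion: 3.
§2 applies (level before this adjustment is 3 < 7, so +1): 3 + 1 = 4.
§3 applies: 4 + 1 = 5.
§5 applies: 5 + 4 = 9.
§7 applies (level before this adjustment is 9 < 15, so +1): 9 + 1 = 10.
Final offense level: 10.
Criminal history: 9 prior points → Category Minimal (0-9).
Level 10 falls in the 10 band.
Grid: Level 10 × Category Minimal = 1020-1350 days.

1020-1350 days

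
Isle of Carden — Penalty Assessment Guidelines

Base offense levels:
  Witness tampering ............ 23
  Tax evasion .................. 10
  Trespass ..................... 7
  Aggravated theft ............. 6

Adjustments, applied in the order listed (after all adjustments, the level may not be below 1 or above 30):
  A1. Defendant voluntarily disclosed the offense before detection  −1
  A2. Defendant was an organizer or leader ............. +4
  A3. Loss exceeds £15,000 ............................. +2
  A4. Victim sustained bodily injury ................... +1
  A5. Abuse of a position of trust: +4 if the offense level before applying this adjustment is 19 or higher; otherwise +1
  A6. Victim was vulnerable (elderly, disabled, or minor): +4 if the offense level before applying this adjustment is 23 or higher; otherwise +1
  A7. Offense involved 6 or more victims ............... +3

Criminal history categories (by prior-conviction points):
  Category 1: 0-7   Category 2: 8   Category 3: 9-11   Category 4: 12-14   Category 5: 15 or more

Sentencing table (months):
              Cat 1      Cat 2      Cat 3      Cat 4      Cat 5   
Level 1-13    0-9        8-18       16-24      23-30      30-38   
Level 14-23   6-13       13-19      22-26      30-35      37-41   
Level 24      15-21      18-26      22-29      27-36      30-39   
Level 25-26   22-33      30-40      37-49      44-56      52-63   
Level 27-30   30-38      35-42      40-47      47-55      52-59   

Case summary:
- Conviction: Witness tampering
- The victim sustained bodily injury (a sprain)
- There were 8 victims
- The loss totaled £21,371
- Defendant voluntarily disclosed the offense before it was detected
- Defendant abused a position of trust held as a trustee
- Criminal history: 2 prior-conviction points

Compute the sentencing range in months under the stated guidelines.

30-38 months

Base offense level for witness tampering: 23.
A1 applies: 23 − 1 = 22.
A3 applies: 22 + 2 = 24.
A4 applies: 24 + 1 = 25.
A5 applies (level before this adjustment is 25 ≥ 19, so +4): 25 + 4 = 29.
A7 applies: 29 + 3 = 32.
Level 32 exceeds the maximum of 30; capped at 30.
Final offense level: 30.
Criminal history: 2 prior points → Category 1 (0-7).
Level 30 falls in the 27-30 band.
Grid: Level 27-30 × Category 1 = 30-38 months.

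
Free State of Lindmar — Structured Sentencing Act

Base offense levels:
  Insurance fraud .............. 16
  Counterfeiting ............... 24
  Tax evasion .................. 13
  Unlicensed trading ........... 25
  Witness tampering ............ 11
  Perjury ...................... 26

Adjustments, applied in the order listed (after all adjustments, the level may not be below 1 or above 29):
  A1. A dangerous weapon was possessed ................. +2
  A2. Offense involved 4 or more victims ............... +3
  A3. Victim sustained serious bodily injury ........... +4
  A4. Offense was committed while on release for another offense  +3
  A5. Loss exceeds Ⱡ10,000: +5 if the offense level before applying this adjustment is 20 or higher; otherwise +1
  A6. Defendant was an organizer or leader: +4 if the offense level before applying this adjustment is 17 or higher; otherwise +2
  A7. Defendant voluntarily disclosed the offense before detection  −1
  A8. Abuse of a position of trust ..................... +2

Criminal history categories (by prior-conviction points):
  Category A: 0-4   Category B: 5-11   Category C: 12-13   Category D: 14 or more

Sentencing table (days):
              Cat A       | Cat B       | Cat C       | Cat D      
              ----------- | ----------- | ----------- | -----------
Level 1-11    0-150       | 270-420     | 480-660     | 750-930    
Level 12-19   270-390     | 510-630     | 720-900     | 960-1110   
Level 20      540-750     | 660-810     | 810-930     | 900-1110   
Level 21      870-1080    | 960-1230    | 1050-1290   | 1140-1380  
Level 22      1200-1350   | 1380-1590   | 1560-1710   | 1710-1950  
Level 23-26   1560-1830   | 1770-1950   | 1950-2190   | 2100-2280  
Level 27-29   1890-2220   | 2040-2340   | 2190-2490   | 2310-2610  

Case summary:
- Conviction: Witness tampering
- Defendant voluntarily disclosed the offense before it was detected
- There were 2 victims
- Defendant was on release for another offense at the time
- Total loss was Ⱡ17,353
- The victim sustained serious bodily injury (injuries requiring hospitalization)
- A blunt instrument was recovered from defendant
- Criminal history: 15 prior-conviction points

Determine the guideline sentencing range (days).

Base offense level for witness tampering: 11.
A1 applies: 11 + 2 = 13.
A3 applies: 13 + 4 = 17.
A4 applies: 17 + 3 = 20.
A5 applies (level before this adjustment is 20 ≥ 20, so +5): 20 + 5 = 25.
A6 does not apply.
A7 applies: 25 − 1 = 24.
A8 does not apply.
Final offense level: 24.
Criminal history: 15 prior points → Category D (14+).
Level 24 falls in the 23-26 band.
Grid: Level 23-26 × Category D = 2100-2280 days.

2100-2280 days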